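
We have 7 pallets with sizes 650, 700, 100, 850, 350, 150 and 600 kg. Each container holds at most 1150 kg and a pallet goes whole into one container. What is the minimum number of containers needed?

4

Total = 850 + 700 + 650 + 600 + 350 + 150 + 100 = 3400 kg.
Lower bound: ⌈3400/1150⌉ = 3 containers.
Also, 4 pallets each exceed 575 kg, and no two of those can share a container, so at least 4 containers are needed.
A packing using 4 containers:
  container 1: 850 + 150 + 100 = 1100
  container 2: 700 + 350 = 1050
  container 3: 650 = 650
  container 4: 600 = 600
This matches the lower bound, so 4 is optimal.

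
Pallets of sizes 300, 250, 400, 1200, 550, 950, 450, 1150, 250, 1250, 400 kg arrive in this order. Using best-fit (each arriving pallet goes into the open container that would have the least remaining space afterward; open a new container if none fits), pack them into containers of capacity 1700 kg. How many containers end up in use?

5

  300 → container 1 (new)  [load 300/1700]
  250 → container 1  [load 550/1700]
  400 → container 1  [load 950/1700]
  1200 → container 2 (new)  [load 1200/1700]
  550 → container 1  [load 1500/1700]
  950 → container 3 (new)  [load 950/1700]
  450 → container 2  [load 1650/1700]
  1150 → container 4 (new)  [load 1150/1700]
  250 → container 4  [load 1400/1700]
  1250 → container 5 (new)  [load 1250/1700]
  400 → container 5  [load 1650/1700]
5 containers opened.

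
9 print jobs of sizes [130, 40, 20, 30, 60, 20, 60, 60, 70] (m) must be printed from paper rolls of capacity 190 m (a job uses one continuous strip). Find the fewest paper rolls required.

Total = 130 + 70 + 60 + 60 + 60 + 40 + 30 + 20 + 20 = 490 m.
Lower bound: ⌈490/190⌉ = 3 paper rolls.
A packing using 3 paper rolls:
  roll 1: 130 + 60 = 190
  roll 2: 70 + 60 + 60 = 190
  roll 3: 40 + 30 + 20 + 20 = 110
This matches the lower bound, so 3 is optimal.

3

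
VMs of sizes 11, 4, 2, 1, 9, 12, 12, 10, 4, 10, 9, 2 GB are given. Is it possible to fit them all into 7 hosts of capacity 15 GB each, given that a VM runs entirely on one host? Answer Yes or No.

Yes

A valid assignment using 7 hosts:
  host 1: 12 + 2 + 1 = 15
  host 2: 12 + 2 = 14
  host 3: 11 + 4 = 15
  host 4: 10 + 4 = 14
  host 5: 10 = 10
  host 6: 9 = 9
  host 7: 9 = 9
Every load is within 15 GB, so 7 hosts suffice.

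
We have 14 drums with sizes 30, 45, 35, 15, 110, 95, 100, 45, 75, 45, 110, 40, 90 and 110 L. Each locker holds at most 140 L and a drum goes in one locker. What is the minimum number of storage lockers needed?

8

Total = 110 + 110 + 110 + 100 + 95 + 90 + 75 + 45 + 45 + 45 + 40 + 35 + 30 + 15 = 945 L.
Lower bound: ⌈945/140⌉ = 7 storage lockers.
A packing using 8 storage lockers:
  locker 1: 110 + 30 = 140
  locker 2: 110 + 15 = 125
  locker 3: 110 = 110
  locker 4: 100 + 40 = 140
  locker 5: 95 + 45 = 140
  locker 6: 90 + 45 = 135
  locker 7: 75 + 45 = 120
  locker 8: 35 = 35
No arrangement into 7 storage lockers stays within capacity, so 8 is optimal.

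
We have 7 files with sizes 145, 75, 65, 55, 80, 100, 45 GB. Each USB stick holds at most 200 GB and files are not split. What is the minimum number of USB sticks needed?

3

Total = 145 + 100 + 80 + 75 + 65 + 55 + 45 = 565 GB.
Lower bound: ⌈565/200⌉ = 3 USB sticks.
A packing using 3 USB sticks:
  USB stick 1: 145 + 55 = 200
  USB stick 2: 100 + 80 = 180
  USB stick 3: 75 + 65 + 45 = 185
This matches the lower bound, so 3 is optimal.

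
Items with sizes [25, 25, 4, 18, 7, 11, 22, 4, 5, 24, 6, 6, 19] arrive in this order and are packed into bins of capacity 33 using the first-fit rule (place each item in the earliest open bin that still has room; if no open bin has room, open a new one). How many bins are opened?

  25 → bin 1 (new)  [load 25/33]
  25 → bin 2 (new)  [load 25/33]
  4 → bin 1  [load 29/33]
  18 → bin 3 (new)  [load 18/33]
  7 → bin 2  [load 32/33]
  11 → bin 3  [load 29/33]
  22 → bin 4 (new)  [load 22/33]
  4 → bin 1  [load 33/33]
  5 → bin 4  [load 27/33]
  24 → bin 5 (new)  [load 24/33]
  6 → bin 4  [load 33/33]
  6 → bin 5  [load 30/33]
  19 → bin 6 (new)  [load 19/33]
6 bins opened.

6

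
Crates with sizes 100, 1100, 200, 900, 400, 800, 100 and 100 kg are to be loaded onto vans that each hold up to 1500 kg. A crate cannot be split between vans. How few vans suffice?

3

Total = 1100 + 900 + 800 + 400 + 200 + 100 + 100 + 100 = 3700 kg.
Lower bound: ⌈3700/1500⌉ = 3 vans.
A packing using 3 vans:
  van 1: 1100 + 400 = 1500
  van 2: 900 + 200 + 100 + 100 + 100 = 1400
  van 3: 800 = 800
This matches the lower bound, so 3 is optimal.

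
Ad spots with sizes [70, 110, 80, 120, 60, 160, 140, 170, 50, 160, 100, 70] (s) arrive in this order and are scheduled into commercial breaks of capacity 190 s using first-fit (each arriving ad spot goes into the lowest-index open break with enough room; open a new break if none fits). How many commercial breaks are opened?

8

  70 → break 1 (new)  [load 70/190]
  110 → break 1  [load 180/190]
  80 → break 2 (new)  [load 80/190]
  120 → break 3 (new)  [load 120/190]
  60 → break 2  [load 140/190]
  160 → break 4 (new)  [load 160/190]
  140 → break 5 (new)  [load 140/190]
  170 → break 6 (new)  [load 170/190]
  50 → break 2  [load 190/190]
  160 → break 7 (new)  [load 160/190]
  100 → break 8 (new)  [load 100/190]
  70 → break 3  [load 190/190]
8 commercial breaks opened.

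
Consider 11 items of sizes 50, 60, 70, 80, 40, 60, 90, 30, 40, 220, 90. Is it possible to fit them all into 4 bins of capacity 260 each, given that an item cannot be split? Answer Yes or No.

Yes

A valid assignment using 4 bins:
  bin 1: 220 + 40 = 260
  bin 2: 90 + 90 + 80 = 260
  bin 3: 70 + 60 + 60 + 50 = 240
  bin 4: 40 + 30 = 70
Every load is within 260, so 4 bins suffice.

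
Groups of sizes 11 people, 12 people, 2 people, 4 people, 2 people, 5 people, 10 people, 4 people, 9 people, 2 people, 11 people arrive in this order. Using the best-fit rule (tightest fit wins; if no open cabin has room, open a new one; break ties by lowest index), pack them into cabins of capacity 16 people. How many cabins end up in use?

5

  11 → cabin 1 (new)  [load 11/16]
  12 → cabin 2 (new)  [load 12/16]
  2 → cabin 2  [load 14/16]
  4 → cabin 1  [load 15/16]
  2 → cabin 2  [load 16/16]
  5 → cabin 3 (new)  [load 5/16]
  10 → cabin 3  [load 15/16]
  4 → cabin 4 (new)  [load 4/16]
  9 → cabin 4  [load 13/16]
  2 → cabin 4  [load 15/16]
  11 → cabin 5 (new)  [load 11/16]
5 cabins opened.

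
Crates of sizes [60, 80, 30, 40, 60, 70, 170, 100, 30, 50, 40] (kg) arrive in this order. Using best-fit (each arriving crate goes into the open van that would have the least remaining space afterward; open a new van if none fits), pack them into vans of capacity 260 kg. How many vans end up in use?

  60 → van 1 (new)  [load 60/260]
  80 → van 1  [load 140/260]
  30 → van 1  [load 170/260]
  40 → van 1  [load 210/260]
  60 → van 2 (new)  [load 60/260]
  70 → van 2  [load 130/260]
  170 → van 3 (new)  [load 170/260]
  100 → van 2  [load 230/260]
  30 → van 2  [load 260/260]
  50 → van 1  [load 260/260]
  40 → van 3  [load 210/260]
3 vans opened.

3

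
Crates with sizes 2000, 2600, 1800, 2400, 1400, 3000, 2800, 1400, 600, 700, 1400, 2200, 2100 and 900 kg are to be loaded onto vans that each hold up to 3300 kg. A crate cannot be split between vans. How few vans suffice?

9

Total = 3000 + 2800 + 2600 + 2400 + 2200 + 2100 + 2000 + 1800 + 1400 + 1400 + 1400 + 900 + 700 + 600 = 25300 kg.
Lower bound: ⌈25300/3300⌉ = 8 vans.
A packing using 9 vans:
  van 1: 3000 = 3000
  van 2: 2800 = 2800
  van 3: 2600 + 700 = 3300
  van 4: 2400 + 900 = 3300
  van 5: 2200 + 600 = 2800
  van 6: 2100 = 2100
  van 7: 2000 = 2000
  van 8: 1800 + 1400 = 3200
  van 9: 1400 + 1400 = 2800
No arrangement into 8 vans stays within capacity, so 9 is optimal.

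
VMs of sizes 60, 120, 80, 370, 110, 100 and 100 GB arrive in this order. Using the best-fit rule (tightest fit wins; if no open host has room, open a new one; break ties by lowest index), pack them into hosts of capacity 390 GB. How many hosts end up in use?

3

  60 → host 1 (new)  [load 60/390]
  120 → host 1  [load 180/390]
  80 → host 1  [load 260/390]
  370 → host 2 (new)  [load 370/390]
  110 → host 1  [load 370/390]
  100 → host 3 (new)  [load 100/390]
  100 → host 3  [load 200/390]
3 hosts opened.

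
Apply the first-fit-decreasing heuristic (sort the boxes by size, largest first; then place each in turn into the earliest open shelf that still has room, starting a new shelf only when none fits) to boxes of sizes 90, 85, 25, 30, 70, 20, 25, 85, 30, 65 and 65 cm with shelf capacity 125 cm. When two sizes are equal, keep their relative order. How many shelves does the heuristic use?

6

Sorted descending: 90, 85, 85, 70, 65, 65, 30, 30, 25, 25, 20.
  90 → shelf 1 (new)  [load 90/125]
  85 → shelf 2 (new)  [load 85/125]
  85 → shelf 3 (new)  [load 85/125]
  70 → shelf 4 (new)  [load 70/125]
  65 → shelf 5 (new)  [load 65/125]
  65 → shelf 6 (new)  [load 65/125]
  30 → shelf 1  [load 120/125]
  30 → shelf 2  [load 115/125]
  25 → shelf 3  [load 110/125]
  25 → shelf 4  [load 95/125]
  20 → shelf 4  [load 115/125]
6 shelves opened.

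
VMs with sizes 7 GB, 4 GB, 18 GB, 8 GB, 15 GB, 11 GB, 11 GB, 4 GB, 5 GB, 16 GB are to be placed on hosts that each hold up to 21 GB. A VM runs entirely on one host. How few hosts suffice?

Total = 18 + 16 + 15 + 11 + 11 + 8 + 7 + 5 + 4 + 4 = 99 GB.
Lower bound: ⌈99/21⌉ = 5 hosts.
A packing using 6 hosts:
  host 1: 18 = 18
  host 2: 16 + 5 = 21
  host 3: 15 + 4 = 19
  host 4: 11 + 8 = 19
  host 5: 11 + 7 = 18
  host 6: 4 = 4
No arrangement into 5 hosts stays within capacity, so 6 is optimal.

6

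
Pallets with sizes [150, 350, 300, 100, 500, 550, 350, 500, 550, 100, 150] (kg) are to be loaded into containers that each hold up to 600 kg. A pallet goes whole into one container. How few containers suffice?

7

Total = 550 + 550 + 500 + 500 + 350 + 350 + 300 + 150 + 150 + 100 + 100 = 3600 kg.
Lower bound: ⌈3600/600⌉ = 6 containers.
A packing using 7 containers:
  container 1: 550 = 550
  container 2: 550 = 550
  container 3: 500 + 100 = 600
  container 4: 500 + 100 = 600
  container 5: 350 + 150 = 500
  container 6: 350 + 150 = 500
  container 7: 300 = 300
No arrangement into 6 containers stays within capacity, so 7 is optimal.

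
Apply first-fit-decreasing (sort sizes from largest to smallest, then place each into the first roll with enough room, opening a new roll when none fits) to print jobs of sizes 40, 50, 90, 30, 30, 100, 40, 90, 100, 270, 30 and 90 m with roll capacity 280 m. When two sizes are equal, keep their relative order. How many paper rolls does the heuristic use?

4

Sorted descending: 270, 100, 100, 90, 90, 90, 50, 40, 40, 30, 30, 30.
  270 → roll 1 (new)  [load 270/280]
  100 → roll 2 (new)  [load 100/280]
  100 → roll 2  [load 200/280]
  90 → roll 3 (new)  [load 90/280]
  90 → roll 3  [load 180/280]
  90 → roll 3  [load 270/280]
  50 → roll 2  [load 250/280]
  40 → roll 4 (new)  [load 40/280]
  40 → roll 4  [load 80/280]
  30 → roll 2  [load 280/280]
  30 → roll 4  [load 110/280]
  30 → roll 4  [load 140/280]
4 paper rolls opened.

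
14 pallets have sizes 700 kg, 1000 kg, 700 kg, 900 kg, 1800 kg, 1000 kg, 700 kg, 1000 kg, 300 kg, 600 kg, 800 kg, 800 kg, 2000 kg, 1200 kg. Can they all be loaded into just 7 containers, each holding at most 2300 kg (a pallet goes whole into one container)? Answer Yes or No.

Yes

A valid assignment using 7 containers:
  container 1: 2000 + 300 = 2300
  container 2: 1800 = 1800
  container 3: 1200 + 1000 = 2200
  container 4: 1000 + 1000 = 2000
  container 5: 900 + 800 + 600 = 2300
  container 6: 800 + 700 + 700 = 2200
  container 7: 700 = 700
Every load is within 2300 kg, so 7 containers suffice.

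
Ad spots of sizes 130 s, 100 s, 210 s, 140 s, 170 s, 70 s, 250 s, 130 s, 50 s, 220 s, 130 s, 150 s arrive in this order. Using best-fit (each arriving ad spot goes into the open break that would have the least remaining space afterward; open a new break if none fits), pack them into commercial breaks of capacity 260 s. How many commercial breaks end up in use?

  130 → break 1 (new)  [load 130/260]
  100 → break 1  [load 230/260]
  210 → break 2 (new)  [load 210/260]
  140 → break 3 (new)  [load 140/260]
  170 → break 4 (new)  [load 170/260]
  70 → break 4  [load 240/260]
  250 → break 5 (new)  [load 250/260]
  130 → break 6 (new)  [load 130/260]
  50 → break 2  [load 260/260]
  220 → break 7 (new)  [load 220/260]
  130 → break 6  [load 260/260]
  150 → break 8 (new)  [load 150/260]
8 commercial breaks opened.

8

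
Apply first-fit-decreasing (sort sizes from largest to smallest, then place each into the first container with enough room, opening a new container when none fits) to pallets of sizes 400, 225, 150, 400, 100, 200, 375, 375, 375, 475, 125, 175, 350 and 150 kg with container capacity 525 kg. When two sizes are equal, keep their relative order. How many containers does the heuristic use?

8

Sorted descending: 475, 400, 400, 375, 375, 375, 350, 225, 200, 175, 150, 150, 125, 100.
  475 → container 1 (new)  [load 475/525]
  400 → container 2 (new)  [load 400/525]
  400 → container 3 (new)  [load 400/525]
  375 → container 4 (new)  [load 375/525]
  375 → container 5 (new)  [load 375/525]
  375 → container 6 (new)  [load 375/525]
  350 → container 7 (new)  [load 350/525]
  225 → container 8 (new)  [load 225/525]
  200 → container 8  [load 425/525]
  175 → container 7  [load 525/525]
  150 → container 4  [load 525/525]
  150 → container 5  [load 525/525]
  125 → container 2  [load 525/525]
  100 → container 3  [load 500/525]
8 containers opened.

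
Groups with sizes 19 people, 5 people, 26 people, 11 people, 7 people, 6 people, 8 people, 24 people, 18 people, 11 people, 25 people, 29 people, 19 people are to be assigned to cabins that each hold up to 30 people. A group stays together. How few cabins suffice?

8

Total = 29 + 26 + 25 + 24 + 19 + 19 + 18 + 11 + 11 + 8 + 7 + 6 + 5 = 208 people.
Lower bound: ⌈208/30⌉ = 7 cabins.
A packing using 8 cabins:
  cabin 1: 29 = 29
  cabin 2: 26 = 26
  cabin 3: 25 + 5 = 30
  cabin 4: 24 + 6 = 30
  cabin 5: 19 + 11 = 30
  cabin 6: 19 + 11 = 30
  cabin 7: 18 + 8 = 26
  cabin 8: 7 = 7
No arrangement into 7 cabins stays within capacity, so 8 is optimal.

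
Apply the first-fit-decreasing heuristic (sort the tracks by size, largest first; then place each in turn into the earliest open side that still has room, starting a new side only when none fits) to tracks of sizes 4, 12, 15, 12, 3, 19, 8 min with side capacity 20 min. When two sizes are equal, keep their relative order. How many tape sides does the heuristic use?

Sorted descending: 19, 15, 12, 12, 8, 4, 3.
  19 → side 1 (new)  [load 19/20]
  15 → side 2 (new)  [load 15/20]
  12 → side 3 (new)  [load 12/20]
  12 → side 4 (new)  [load 12/20]
  8 → side 3  [load 20/20]
  4 → side 2  [load 19/20]
  3 → side 4  [load 15/20]
4 tape sides opened.

4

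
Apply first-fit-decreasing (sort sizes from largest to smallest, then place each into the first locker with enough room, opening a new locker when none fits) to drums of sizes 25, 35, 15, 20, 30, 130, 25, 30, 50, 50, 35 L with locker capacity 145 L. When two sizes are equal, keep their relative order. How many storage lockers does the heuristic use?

4

Sorted descending: 130, 50, 50, 35, 35, 30, 30, 25, 25, 20, 15.
  130 → locker 1 (new)  [load 130/145]
  50 → locker 2 (new)  [load 50/145]
  50 → locker 2  [load 100/145]
  35 → locker 2  [load 135/145]
  35 → locker 3 (new)  [load 35/145]
  30 → locker 3  [load 65/145]
  30 → locker 3  [load 95/145]
  25 → locker 3  [load 120/145]
  25 → locker 3  [load 145/145]
  20 → locker 4 (new)  [load 20/145]
  15 → locker 1  [load 145/145]
4 storage lockers opened.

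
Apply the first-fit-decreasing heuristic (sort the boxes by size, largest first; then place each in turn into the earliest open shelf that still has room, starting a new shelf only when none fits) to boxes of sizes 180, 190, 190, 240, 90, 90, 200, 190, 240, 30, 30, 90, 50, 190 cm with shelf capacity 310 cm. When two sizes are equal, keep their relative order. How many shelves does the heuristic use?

8

Sorted descending: 240, 240, 200, 190, 190, 190, 190, 180, 90, 90, 90, 50, 30, 30.
  240 → shelf 1 (new)  [load 240/310]
  240 → shelf 2 (new)  [load 240/310]
  200 → shelf 3 (new)  [load 200/310]
  190 → shelf 4 (new)  [load 190/310]
  190 → shelf 5 (new)  [load 190/310]
  190 → shelf 6 (new)  [load 190/310]
  190 → shelf 7 (new)  [load 190/310]
  180 → shelf 8 (new)  [load 180/310]
  90 → shelf 3  [load 290/310]
  90 → shelf 4  [load 280/310]
  90 → shelf 5  [load 280/310]
  50 → shelf 1  [load 290/310]
  30 → shelf 2  [load 270/310]
  30 → shelf 2  [load 300/310]
8 shelves opened.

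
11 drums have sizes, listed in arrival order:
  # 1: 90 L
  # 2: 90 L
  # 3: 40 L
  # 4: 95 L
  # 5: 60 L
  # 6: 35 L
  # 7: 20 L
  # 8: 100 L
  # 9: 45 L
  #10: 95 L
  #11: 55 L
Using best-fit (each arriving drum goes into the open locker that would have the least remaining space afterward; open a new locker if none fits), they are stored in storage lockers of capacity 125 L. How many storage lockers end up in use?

  90 → locker 1 (new)  [load 90/125]
  90 → locker 2 (new)  [load 90/125]
  40 → locker 3 (new)  [load 40/125]
  95 → locker 4 (new)  [load 95/125]
  60 → locker 3  [load 100/125]
  35 → locker 1  [load 125/125]
  20 → locker 3  [load 120/125]
  100 → locker 5 (new)  [load 100/125]
  45 → locker 6 (new)  [load 45/125]
  95 → locker 7 (new)  [load 95/125]
  55 → locker 6  [load 100/125]
7 storage lockers opened.

7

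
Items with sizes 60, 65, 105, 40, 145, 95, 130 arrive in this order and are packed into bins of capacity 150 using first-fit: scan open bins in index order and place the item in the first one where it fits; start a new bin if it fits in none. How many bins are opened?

  60 → bin 1 (new)  [load 60/150]
  65 → bin 1  [load 125/150]
  105 → bin 2 (new)  [load 105/150]
  40 → bin 2  [load 145/150]
  145 → bin 3 (new)  [load 145/150]
  95 → bin 4 (new)  [load 95/150]
  130 → bin 5 (new)  [load 130/150]
5 bins opened.

5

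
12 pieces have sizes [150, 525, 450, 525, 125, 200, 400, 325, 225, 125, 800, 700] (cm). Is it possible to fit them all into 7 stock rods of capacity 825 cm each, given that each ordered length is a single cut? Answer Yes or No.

Yes

A valid assignment using 6 stock rods:
  stock rod 1: 800 = 800
  stock rod 2: 700 + 125 = 825
  stock rod 3: 525 + 225 = 750
  stock rod 4: 525 + 200 = 725
  stock rod 5: 450 + 325 = 775
  stock rod 6: 400 + 150 + 125 = 675
That uses only 6 ≤ 7, so 7 stock rods are enough.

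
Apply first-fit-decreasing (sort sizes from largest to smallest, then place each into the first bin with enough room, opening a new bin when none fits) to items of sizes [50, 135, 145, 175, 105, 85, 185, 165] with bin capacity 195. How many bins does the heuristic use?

6

Sorted descending: 185, 175, 165, 145, 135, 105, 85, 50.
  185 → bin 1 (new)  [load 185/195]
  175 → bin 2 (new)  [load 175/195]
  165 → bin 3 (new)  [load 165/195]
  145 → bin 4 (new)  [load 145/195]
  135 → bin 5 (new)  [load 135/195]
  105 → bin 6 (new)  [load 105/195]
  85 → bin 6  [load 190/195]
  50 → bin 4  [load 195/195]
6 bins opened.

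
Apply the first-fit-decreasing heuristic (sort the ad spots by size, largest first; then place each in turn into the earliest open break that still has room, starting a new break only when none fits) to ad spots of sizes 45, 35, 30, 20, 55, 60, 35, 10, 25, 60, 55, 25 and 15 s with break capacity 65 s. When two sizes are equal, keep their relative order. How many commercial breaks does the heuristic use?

Sorted descending: 60, 60, 55, 55, 45, 35, 35, 30, 25, 25, 20, 15, 10.
  60 → break 1 (new)  [load 60/65]
  60 → break 2 (new)  [load 60/65]
  55 → break 3 (new)  [load 55/65]
  55 → break 4 (new)  [load 55/65]
  45 → break 5 (new)  [load 45/65]
  35 → break 6 (new)  [load 35/65]
  35 → break 7 (new)  [load 35/65]
  30 → break 6  [load 65/65]
  25 → break 7  [load 60/65]
  25 → break 8 (new)  [load 25/65]
  20 → break 5  [load 65/65]
  15 → break 8  [load 40/65]
  10 → break 3  [load 65/65]
8 commercial breaks opened.

8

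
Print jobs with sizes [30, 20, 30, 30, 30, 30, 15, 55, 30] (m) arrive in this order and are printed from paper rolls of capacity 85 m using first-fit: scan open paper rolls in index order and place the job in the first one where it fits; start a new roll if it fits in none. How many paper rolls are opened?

  30 → roll 1 (new)  [load 30/85]
  20 → roll 1  [load 50/85]
  30 → roll 1  [load 80/85]
  30 → roll 2 (new)  [load 30/85]
  30 → roll 2  [load 60/85]
  30 → roll 3 (new)  [load 30/85]
  15 → roll 2  [load 75/85]
  55 → roll 3  [load 85/85]
  30 → roll 4 (new)  [load 30/85]
4 paper rolls opened.

4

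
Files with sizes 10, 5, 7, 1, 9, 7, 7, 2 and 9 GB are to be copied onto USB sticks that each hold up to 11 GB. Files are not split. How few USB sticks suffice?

Total = 10 + 9 + 9 + 7 + 7 + 7 + 5 + 2 + 1 = 57 GB.
Lower bound: ⌈57/11⌉ = 6 USB sticks.
A packing using 7 USB sticks:
  USB stick 1: 10 + 1 = 11
  USB stick 2: 9 + 2 = 11
  USB stick 3: 9 = 9
  USB stick 4: 7 = 7
  USB stick 5: 7 = 7
  USB stick 6: 7 = 7
  USB stick 7: 5 = 5
No arrangement into 6 USB sticks stays within capacity, so 7 is optimal.

7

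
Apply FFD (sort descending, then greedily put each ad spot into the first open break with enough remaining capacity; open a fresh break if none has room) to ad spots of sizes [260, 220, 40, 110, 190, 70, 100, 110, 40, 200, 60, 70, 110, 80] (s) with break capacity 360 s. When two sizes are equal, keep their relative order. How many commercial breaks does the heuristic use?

Sorted descending: 260, 220, 200, 190, 110, 110, 110, 100, 80, 70, 70, 60, 40, 40.
  260 → break 1 (new)  [load 260/360]
  220 → break 2 (new)  [load 220/360]
  200 → break 3 (new)  [load 200/360]
  190 → break 4 (new)  [load 190/360]
  110 → break 2  [load 330/360]
  110 → break 3  [load 310/360]
  110 → break 4  [load 300/360]
  100 → break 1  [load 360/360]
  80 → break 5 (new)  [load 80/360]
  70 → break 5  [load 150/360]
  70 → break 5  [load 220/360]
  60 → break 4  [load 360/360]
  40 → break 3  [load 350/360]
  40 → break 5  [load 260/360]
5 commercial breaks opened.

5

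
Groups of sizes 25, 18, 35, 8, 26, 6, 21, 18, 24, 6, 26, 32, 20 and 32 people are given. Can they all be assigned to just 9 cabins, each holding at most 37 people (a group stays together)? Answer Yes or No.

Total = 297 people; ⌈297/37⌉ = 9.
The bound of 9 does not rule out 9, but exhaustive search shows no assignment into 9 cabins of capacity 37 people exists — the minimum is 10.

No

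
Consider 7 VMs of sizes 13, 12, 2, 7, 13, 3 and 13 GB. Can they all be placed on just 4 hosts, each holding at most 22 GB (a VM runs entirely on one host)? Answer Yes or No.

A valid assignment using 4 hosts:
  host 1: 13 + 7 + 2 = 22
  host 2: 13 + 3 = 16
  host 3: 13 = 13
  host 4: 12 = 12
Every load is within 22 GB, so 4 hosts suffice.

Yes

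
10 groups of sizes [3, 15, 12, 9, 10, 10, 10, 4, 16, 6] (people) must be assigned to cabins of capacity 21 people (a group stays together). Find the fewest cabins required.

Total = 16 + 15 + 12 + 10 + 10 + 10 + 9 + 6 + 4 + 3 = 95 people.
Lower bound: ⌈95/21⌉ = 5 cabins.
A packing using 5 cabins:
  cabin 1: 16 + 4 = 20
  cabin 2: 15 + 6 = 21
  cabin 3: 12 + 9 = 21
  cabin 4: 10 + 10 = 20
  cabin 5: 10 + 3 = 13
This matches the lower bound, so 5 is optimal.

5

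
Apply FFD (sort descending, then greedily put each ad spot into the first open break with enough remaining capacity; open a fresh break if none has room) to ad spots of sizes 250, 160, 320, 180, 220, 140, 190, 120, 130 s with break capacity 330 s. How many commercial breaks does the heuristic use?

6

Sorted descending: 320, 250, 220, 190, 180, 160, 140, 130, 120.
  320 → break 1 (new)  [load 320/330]
  250 → break 2 (new)  [load 250/330]
  220 → break 3 (new)  [load 220/330]
  190 → break 4 (new)  [load 190/330]
  180 → break 5 (new)  [load 180/330]
  160 → break 6 (new)  [load 160/330]
  140 → break 4  [load 330/330]
  130 → break 5  [load 310/330]
  120 → break 6  [load 280/330]
6 commercial breaks opened.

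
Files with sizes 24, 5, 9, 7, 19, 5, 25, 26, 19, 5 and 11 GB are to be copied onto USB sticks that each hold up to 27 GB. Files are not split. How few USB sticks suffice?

Total = 26 + 25 + 24 + 19 + 19 + 11 + 9 + 7 + 5 + 5 + 5 = 155 GB.
Lower bound: ⌈155/27⌉ = 6 USB sticks.
A packing using 7 USB sticks:
  USB stick 1: 26 = 26
  USB stick 2: 25 = 25
  USB stick 3: 24 = 24
  USB stick 4: 19 + 7 = 26
  USB stick 5: 19 + 5 = 24
  USB stick 6: 11 + 9 + 5 = 25
  USB stick 7: 5 = 5
No arrangement into 6 USB sticks stays within capacity, so 7 is optimal.

7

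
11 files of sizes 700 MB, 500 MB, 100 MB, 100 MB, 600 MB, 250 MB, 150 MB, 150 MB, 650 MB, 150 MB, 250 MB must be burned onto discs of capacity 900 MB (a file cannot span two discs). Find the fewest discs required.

4

Total = 700 + 650 + 600 + 500 + 250 + 250 + 150 + 150 + 150 + 100 + 100 = 3600 MB.
Lower bound: ⌈3600/900⌉ = 4 discs.
A packing using 4 discs:
  disc 1: 700 + 100 + 100 = 900
  disc 2: 650 + 250 = 900
  disc 3: 600 + 150 + 150 = 900
  disc 4: 500 + 250 + 150 = 900
This matches the lower bound, so 4 is optimal.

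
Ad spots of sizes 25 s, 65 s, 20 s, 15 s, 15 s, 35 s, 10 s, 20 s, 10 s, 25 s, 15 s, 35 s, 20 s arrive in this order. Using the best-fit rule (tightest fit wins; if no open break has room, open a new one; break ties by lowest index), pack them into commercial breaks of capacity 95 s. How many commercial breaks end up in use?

  25 → break 1 (new)  [load 25/95]
  65 → break 1  [load 90/95]
  20 → break 2 (new)  [load 20/95]
  15 → break 2  [load 35/95]
  15 → break 2  [load 50/95]
  35 → break 2  [load 85/95]
  10 → break 2  [load 95/95]
  20 → break 3 (new)  [load 20/95]
  10 → break 3  [load 30/95]
  25 → break 3  [load 55/95]
  15 → break 3  [load 70/95]
  35 → break 4 (new)  [load 35/95]
  20 → break 3  [load 90/95]
4 commercial breaks opened.

4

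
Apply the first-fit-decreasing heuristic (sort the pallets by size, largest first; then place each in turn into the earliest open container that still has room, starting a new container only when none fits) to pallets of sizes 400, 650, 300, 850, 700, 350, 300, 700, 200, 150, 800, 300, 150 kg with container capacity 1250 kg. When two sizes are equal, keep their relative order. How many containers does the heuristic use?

5

Sorted descending: 850, 800, 700, 700, 650, 400, 350, 300, 300, 300, 200, 150, 150.
  850 → container 1 (new)  [load 850/1250]
  800 → container 2 (new)  [load 800/1250]
  700 → container 3 (new)  [load 700/1250]
  700 → container 4 (new)  [load 700/1250]
  650 → container 5 (new)  [load 650/1250]
  400 → container 1  [load 1250/1250]
  350 → container 2  [load 1150/1250]
  300 → container 3  [load 1000/1250]
  300 → container 4  [load 1000/1250]
  300 → container 5  [load 950/1250]
  200 → container 3  [load 1200/1250]
  150 → container 4  [load 1150/1250]
  150 → container 5  [load 1100/1250]
5 containers opened.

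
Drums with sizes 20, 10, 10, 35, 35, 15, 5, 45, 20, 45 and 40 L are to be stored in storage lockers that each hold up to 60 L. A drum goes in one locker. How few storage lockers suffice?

Total = 45 + 45 + 40 + 35 + 35 + 20 + 20 + 15 + 10 + 10 + 5 = 280 L.
Lower bound: ⌈280/60⌉ = 5 storage lockers.
A packing using 5 storage lockers:
  locker 1: 45 + 15 = 60
  locker 2: 45 + 10 + 5 = 60
  locker 3: 40 + 20 = 60
  locker 4: 35 + 20 = 55
  locker 5: 35 + 10 = 45
This matches the lower bound, so 5 is optimal.

5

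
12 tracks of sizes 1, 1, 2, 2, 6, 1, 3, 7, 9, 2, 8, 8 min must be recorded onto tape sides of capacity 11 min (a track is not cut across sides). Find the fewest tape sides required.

5

Total = 9 + 8 + 8 + 7 + 6 + 3 + 2 + 2 + 2 + 1 + 1 + 1 = 50 min.
Lower bound: ⌈50/11⌉ = 5 tape sides.
A packing using 5 tape sides:
  side 1: 9 + 2 = 11
  side 2: 8 + 3 = 11
  side 3: 8 + 2 + 1 = 11
  side 4: 7 + 2 + 1 + 1 = 11
  side 5: 6 = 6
This matches the lower bound, so 5 is optimal.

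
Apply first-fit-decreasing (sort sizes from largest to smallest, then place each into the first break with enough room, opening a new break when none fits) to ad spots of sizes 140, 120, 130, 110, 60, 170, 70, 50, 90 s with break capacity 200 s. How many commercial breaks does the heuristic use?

Sorted descending: 170, 140, 130, 120, 110, 90, 70, 60, 50.
  170 → break 1 (new)  [load 170/200]
  140 → break 2 (new)  [load 140/200]
  130 → break 3 (new)  [load 130/200]
  120 → break 4 (new)  [load 120/200]
  110 → break 5 (new)  [load 110/200]
  90 → break 5  [load 200/200]
  70 → break 3  [load 200/200]
  60 → break 2  [load 200/200]
  50 → break 4  [load 170/200]
5 commercial breaks opened.

5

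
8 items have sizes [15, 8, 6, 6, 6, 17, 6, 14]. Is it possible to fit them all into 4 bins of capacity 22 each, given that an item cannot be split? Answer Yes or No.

Yes

A valid assignment using 4 bins:
  bin 1: 17 = 17
  bin 2: 15 + 6 = 21
  bin 3: 14 + 8 = 22
  bin 4: 6 + 6 + 6 = 18
Every load is within 22, so 4 bins suffice.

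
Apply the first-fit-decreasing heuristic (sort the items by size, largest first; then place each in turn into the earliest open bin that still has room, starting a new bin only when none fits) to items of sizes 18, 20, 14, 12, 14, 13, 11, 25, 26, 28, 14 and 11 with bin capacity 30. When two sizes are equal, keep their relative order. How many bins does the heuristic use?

8

Sorted descending: 28, 26, 25, 20, 18, 14, 14, 14, 13, 12, 11, 11.
  28 → bin 1 (new)  [load 28/30]
  26 → bin 2 (new)  [load 26/30]
  25 → bin 3 (new)  [load 25/30]
  20 → bin 4 (new)  [load 20/30]
  18 → bin 5 (new)  [load 18/30]
  14 → bin 6 (new)  [load 14/30]
  14 → bin 6  [load 28/30]
  14 → bin 7 (new)  [load 14/30]
  13 → bin 7  [load 27/30]
  12 → bin 5  [load 30/30]
  11 → bin 8 (new)  [load 11/30]
  11 → bin 8  [load 22/30]
8 bins opened.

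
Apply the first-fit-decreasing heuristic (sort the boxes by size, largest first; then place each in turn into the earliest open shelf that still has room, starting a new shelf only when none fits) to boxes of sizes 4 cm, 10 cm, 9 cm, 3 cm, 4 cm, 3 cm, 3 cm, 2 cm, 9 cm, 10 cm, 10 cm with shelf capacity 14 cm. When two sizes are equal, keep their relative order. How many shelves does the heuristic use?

Sorted descending: 10, 10, 10, 9, 9, 4, 4, 3, 3, 3, 2.
  10 → shelf 1 (new)  [load 10/14]
  10 → shelf 2 (new)  [load 10/14]
  10 → shelf 3 (new)  [load 10/14]
  9 → shelf 4 (new)  [load 9/14]
  9 → shelf 5 (new)  [load 9/14]
  4 → shelf 1  [load 14/14]
  4 → shelf 2  [load 14/14]
  3 → shelf 3  [load 13/14]
  3 → shelf 4  [load 12/14]
  3 → shelf 5  [load 12/14]
  2 → shelf 4  [load 14/14]
5 shelves opened.

5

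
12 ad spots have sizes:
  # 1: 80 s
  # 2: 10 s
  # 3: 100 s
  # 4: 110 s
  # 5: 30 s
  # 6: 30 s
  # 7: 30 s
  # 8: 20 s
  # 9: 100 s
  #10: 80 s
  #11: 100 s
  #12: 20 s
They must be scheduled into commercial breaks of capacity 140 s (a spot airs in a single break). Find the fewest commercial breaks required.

Total = 110 + 100 + 100 + 100 + 80 + 80 + 30 + 30 + 30 + 20 + 20 + 10 = 710 s.
Lower bound: ⌈710/140⌉ = 6 commercial breaks.
A packing using 6 commercial breaks:
  break 1: 110 + 30 = 140
  break 2: 100 + 30 + 10 = 140
  break 3: 100 + 30 = 130
  break 4: 100 + 20 + 20 = 140
  break 5: 80 = 80
  break 6: 80 = 80
This matches the lower bound, so 6 is optimal.

6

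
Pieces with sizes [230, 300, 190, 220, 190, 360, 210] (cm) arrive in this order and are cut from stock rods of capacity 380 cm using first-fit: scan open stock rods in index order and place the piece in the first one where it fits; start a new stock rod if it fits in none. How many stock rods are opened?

  230 → stock rod 1 (new)  [load 230/380]
  300 → stock rod 2 (new)  [load 300/380]
  190 → stock rod 3 (new)  [load 190/380]
  220 → stock rod 4 (new)  [load 220/380]
  190 → stock rod 3  [load 380/380]
  360 → stock rod 5 (new)  [load 360/380]
  210 → stock rod 6 (new)  [load 210/380]
6 stock rods opened.

6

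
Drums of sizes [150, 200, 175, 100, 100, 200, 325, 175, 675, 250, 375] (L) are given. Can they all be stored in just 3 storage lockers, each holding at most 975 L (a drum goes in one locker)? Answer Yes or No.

Yes

A valid assignment using 3 storage lockers:
  locker 1: 675 + 250 = 925
  locker 2: 375 + 325 + 200 = 900
  locker 3: 200 + 175 + 175 + 150 + 100 + 100 = 900
Every load is within 975 L, so 3 storage lockers suffice.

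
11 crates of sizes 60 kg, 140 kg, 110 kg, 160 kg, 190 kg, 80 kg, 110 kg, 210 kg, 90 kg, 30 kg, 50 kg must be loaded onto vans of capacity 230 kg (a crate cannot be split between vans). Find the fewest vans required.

6

Total = 210 + 190 + 160 + 140 + 110 + 110 + 90 + 80 + 60 + 50 + 30 = 1230 kg.
Lower bound: ⌈1230/230⌉ = 6 vans.
A packing using 6 vans:
  van 1: 210 = 210
  van 2: 190 + 30 = 220
  van 3: 160 + 60 = 220
  van 4: 140 + 90 = 230
  van 5: 110 + 110 = 220
  van 6: 80 + 50 = 130
This matches the lower bound, so 6 is optimal.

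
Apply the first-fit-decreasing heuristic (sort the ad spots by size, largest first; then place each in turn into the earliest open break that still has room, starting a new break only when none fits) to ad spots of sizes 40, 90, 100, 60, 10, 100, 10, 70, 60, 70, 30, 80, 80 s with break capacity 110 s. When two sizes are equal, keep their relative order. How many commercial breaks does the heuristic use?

Sorted descending: 100, 100, 90, 80, 80, 70, 70, 60, 60, 40, 30, 10, 10.
  100 → break 1 (new)  [load 100/110]
  100 → break 2 (new)  [load 100/110]
  90 → break 3 (new)  [load 90/110]
  80 → break 4 (new)  [load 80/110]
  80 → break 5 (new)  [load 80/110]
  70 → break 6 (new)  [load 70/110]
  70 → break 7 (new)  [load 70/110]
  60 → break 8 (new)  [load 60/110]
  60 → break 9 (new)  [load 60/110]
  40 → break 6  [load 110/110]
  30 → break 4  [load 110/110]
  10 → break 1  [load 110/110]
  10 → break 2  [load 110/110]
9 commercial breaks opened.

9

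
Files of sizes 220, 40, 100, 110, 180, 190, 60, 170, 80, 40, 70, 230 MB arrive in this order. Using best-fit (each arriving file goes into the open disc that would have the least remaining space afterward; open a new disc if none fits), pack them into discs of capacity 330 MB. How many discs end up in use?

6

  220 → disc 1 (new)  [load 220/330]
  40 → disc 1  [load 260/330]
  100 → disc 2 (new)  [load 100/330]
  110 → disc 2  [load 210/330]
  180 → disc 3 (new)  [load 180/330]
  190 → disc 4 (new)  [load 190/330]
  60 → disc 1  [load 320/330]
  170 → disc 5 (new)  [load 170/330]
  80 → disc 2  [load 290/330]
  40 → disc 2  [load 330/330]
  70 → disc 4  [load 260/330]
  230 → disc 6 (new)  [load 230/330]
6 discs opened.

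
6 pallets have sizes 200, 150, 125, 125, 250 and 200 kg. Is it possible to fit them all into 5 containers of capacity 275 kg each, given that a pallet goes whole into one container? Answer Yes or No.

Yes

A valid assignment using 5 containers:
  container 1: 250 = 250
  container 2: 200 = 200
  container 3: 200 = 200
  container 4: 150 + 125 = 275
  container 5: 125 = 125
Every load is within 275 kg, so 5 containers suffice.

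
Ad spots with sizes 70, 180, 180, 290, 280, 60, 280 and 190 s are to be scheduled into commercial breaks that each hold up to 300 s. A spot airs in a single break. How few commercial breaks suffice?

Total = 290 + 280 + 280 + 190 + 180 + 180 + 70 + 60 = 1530 s.
Lower bound: ⌈1530/300⌉ = 6 commercial breaks.
A packing using 6 commercial breaks:
  break 1: 290 = 290
  break 2: 280 = 280
  break 3: 280 = 280
  break 4: 190 + 70 = 260
  break 5: 180 + 60 = 240
  break 6: 180 = 180
This matches the lower bound, so 6 is optimal.

6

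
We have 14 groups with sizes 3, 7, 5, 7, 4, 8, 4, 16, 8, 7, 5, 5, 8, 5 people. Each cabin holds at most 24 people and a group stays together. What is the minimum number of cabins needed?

Total = 16 + 8 + 8 + 8 + 7 + 7 + 7 + 5 + 5 + 5 + 5 + 4 + 4 + 3 = 92 people.
Lower bound: ⌈92/24⌉ = 4 cabins.
A packing using 4 cabins:
  cabin 1: 16 + 8 = 24
  cabin 2: 8 + 8 + 7 = 23
  cabin 3: 7 + 7 + 5 + 5 = 24
  cabin 4: 5 + 5 + 4 + 4 + 3 = 21
This matches the lower bound, so 4 is optimal.

4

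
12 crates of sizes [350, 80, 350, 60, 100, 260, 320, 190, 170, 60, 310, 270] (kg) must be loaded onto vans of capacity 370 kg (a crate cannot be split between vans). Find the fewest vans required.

Total = 350 + 350 + 320 + 310 + 270 + 260 + 190 + 170 + 100 + 80 + 60 + 60 = 2520 kg.
Lower bound: ⌈2520/370⌉ = 7 vans.
A packing using 8 vans:
  van 1: 350 = 350
  van 2: 350 = 350
  van 3: 320 = 320
  van 4: 310 + 60 = 370
  van 5: 270 + 100 = 370
  van 6: 260 + 80 = 340
  van 7: 190 + 170 = 360
  van 8: 60 = 60
No arrangement into 7 vans stays within capacity, so 8 is optimal.

8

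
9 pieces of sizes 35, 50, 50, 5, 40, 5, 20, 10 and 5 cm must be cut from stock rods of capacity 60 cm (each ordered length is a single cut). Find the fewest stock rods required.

Total = 50 + 50 + 40 + 35 + 20 + 10 + 5 + 5 + 5 = 220 cm.
Lower bound: ⌈220/60⌉ = 4 stock rods.
A packing using 4 stock rods:
  stock rod 1: 50 + 10 = 60
  stock rod 2: 50 + 5 + 5 = 60
  stock rod 3: 40 + 20 = 60
  stock rod 4: 35 + 5 = 40
This matches the lower bound, so 4 is optimal.

4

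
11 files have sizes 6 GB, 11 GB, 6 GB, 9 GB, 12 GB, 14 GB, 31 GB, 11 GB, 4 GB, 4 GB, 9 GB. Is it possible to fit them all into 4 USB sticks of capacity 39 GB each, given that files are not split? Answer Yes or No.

A valid assignment using 4 USB sticks:
  USB stick 1: 31 + 6 = 37
  USB stick 2: 14 + 12 + 11 = 37
  USB stick 3: 11 + 9 + 9 + 6 + 4 = 39
  USB stick 4: 4 = 4
Every load is within 39 GB, so 4 USB sticks suffice.

Yes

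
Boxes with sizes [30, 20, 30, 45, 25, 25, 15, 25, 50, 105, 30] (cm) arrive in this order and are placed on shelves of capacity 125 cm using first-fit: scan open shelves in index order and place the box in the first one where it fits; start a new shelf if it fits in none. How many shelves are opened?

  30 → shelf 1 (new)  [load 30/125]
  20 → shelf 1  [load 50/125]
  30 → shelf 1  [load 80/125]
  45 → shelf 1  [load 125/125]
  25 → shelf 2 (new)  [load 25/125]
  25 → shelf 2  [load 50/125]
  15 → shelf 2  [load 65/125]
  25 → shelf 2  [load 90/125]
  50 → shelf 3 (new)  [load 50/125]
  105 → shelf 4 (new)  [load 105/125]
  30 → shelf 2  [load 120/125]
4 shelves opened.

4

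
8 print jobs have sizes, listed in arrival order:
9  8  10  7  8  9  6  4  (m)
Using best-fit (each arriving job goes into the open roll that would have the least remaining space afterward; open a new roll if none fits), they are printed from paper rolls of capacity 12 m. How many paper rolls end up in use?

7

  9 → roll 1 (new)  [load 9/12]
  8 → roll 2 (new)  [load 8/12]
  10 → roll 3 (new)  [load 10/12]
  7 → roll 4 (new)  [load 7/12]
  8 → roll 5 (new)  [load 8/12]
  9 → roll 6 (new)  [load 9/12]
  6 → roll 7 (new)  [load 6/12]
  4 → roll 2  [load 12/12]
7 paper rolls opened.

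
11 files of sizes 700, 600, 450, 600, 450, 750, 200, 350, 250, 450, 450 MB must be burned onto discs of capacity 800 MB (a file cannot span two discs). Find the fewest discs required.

Total = 750 + 700 + 600 + 600 + 450 + 450 + 450 + 450 + 350 + 250 + 200 = 5250 MB.
Lower bound: ⌈5250/800⌉ = 7 discs.
Also, 8 files each exceed 400 MB, and no two of those can share a disc, so at least 8 discs are needed.
A packing using 8 discs:
  disc 1: 750 = 750
  disc 2: 700 = 700
  disc 3: 600 + 200 = 800
  disc 4: 600 = 600
  disc 5: 450 + 350 = 800
  disc 6: 450 + 250 = 700
  disc 7: 450 = 450
  disc 8: 450 = 450
This matches the lower bound, so 8 is optimal.

8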